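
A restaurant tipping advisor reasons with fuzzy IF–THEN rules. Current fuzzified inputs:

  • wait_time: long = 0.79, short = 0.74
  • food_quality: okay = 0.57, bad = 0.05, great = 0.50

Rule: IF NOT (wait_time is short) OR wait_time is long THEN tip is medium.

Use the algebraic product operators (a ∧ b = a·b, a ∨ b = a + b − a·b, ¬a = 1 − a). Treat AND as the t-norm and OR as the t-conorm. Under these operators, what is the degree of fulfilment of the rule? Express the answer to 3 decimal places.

0.845

firing strength: ¬short=1−0.74=0.26, long=0.79; OR[a + b − a·b] → w = 0.8446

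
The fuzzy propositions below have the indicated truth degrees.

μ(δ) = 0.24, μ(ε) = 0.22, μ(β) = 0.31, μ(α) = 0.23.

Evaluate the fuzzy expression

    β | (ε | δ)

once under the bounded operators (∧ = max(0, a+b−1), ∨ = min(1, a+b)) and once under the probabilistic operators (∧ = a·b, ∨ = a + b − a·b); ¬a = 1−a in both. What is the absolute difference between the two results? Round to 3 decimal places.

Under bounded:
  ε | δ = min(1, a+b) on (0.22, 0.24) = 0.46
  β | (ε | δ) = min(1, a+b) on (0.31, 0.46) = 0.77
  → value = 0.7700
Under probabilistic:
  ε | δ = a + b − a·b on (0.2200, 0.2400) = 0.4072
  β | (ε | δ) = a + b − a·b on (0.3100, 0.4072) = 0.5910
  → value = 0.5910
|0.7700 − 0.5910| = 0.179

0.179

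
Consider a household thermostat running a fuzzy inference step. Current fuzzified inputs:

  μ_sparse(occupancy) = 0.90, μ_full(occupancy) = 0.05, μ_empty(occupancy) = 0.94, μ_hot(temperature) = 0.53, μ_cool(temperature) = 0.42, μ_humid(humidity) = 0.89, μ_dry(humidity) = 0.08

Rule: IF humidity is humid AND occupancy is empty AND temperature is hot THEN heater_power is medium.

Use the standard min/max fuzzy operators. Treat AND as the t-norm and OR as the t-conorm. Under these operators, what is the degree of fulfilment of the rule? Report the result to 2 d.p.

firing strength: humid=0.89, empty=0.94, hot=0.53; AND[min(a, b)] → w = 0.53

0.53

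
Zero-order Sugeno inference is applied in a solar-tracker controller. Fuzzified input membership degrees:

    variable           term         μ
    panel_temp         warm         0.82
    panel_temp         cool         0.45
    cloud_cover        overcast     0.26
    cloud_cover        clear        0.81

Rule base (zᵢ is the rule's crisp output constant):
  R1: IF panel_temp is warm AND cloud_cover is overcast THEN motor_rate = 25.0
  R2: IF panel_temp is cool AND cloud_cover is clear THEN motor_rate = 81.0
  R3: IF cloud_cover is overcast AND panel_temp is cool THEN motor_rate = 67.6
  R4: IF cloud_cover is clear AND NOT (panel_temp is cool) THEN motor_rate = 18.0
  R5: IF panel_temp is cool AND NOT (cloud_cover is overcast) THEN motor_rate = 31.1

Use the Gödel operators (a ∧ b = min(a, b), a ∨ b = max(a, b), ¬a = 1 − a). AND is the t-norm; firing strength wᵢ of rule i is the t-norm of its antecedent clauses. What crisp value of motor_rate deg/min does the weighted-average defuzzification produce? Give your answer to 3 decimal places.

42.853

R1 (z=25.0): warm=0.82, overcast=0.26; AND[min(a, b)] → w = 0.26
R2 (z=81.0): cool=0.45, clear=0.81; AND[min(a, b)] → w = 0.45
R3 (z=67.6): overcast=0.26, cool=0.45; AND[min(a, b)] → w = 0.26
R4 (z=18.0): clear=0.81, ¬cool=1−0.45=0.55; AND[min(a, b)] → w = 0.55
R5 (z=31.1): cool=0.45, ¬overcast=1−0.26=0.74; AND[min(a, b)] → w = 0.45
Weighted average = (0.26·25.0 + 0.45·81.0 + 0.26·67.6 + 0.55·18.0 + 0.45·31.1) / (0.26 + 0.45 + 0.26 + 0.55 + 0.45)
  = 84.4210 / 1.9700 = 42.853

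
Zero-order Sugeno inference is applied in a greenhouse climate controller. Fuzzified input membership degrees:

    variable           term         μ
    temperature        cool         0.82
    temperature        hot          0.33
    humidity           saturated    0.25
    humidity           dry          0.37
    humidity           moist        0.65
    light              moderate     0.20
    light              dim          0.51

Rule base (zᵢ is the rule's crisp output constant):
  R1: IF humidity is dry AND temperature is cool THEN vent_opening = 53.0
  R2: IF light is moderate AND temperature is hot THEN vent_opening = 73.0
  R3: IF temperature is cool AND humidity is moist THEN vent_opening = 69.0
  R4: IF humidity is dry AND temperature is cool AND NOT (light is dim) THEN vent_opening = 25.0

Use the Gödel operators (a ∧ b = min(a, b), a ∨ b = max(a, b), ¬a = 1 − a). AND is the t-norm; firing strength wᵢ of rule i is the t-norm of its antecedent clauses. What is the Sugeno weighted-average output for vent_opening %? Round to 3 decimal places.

R1 (z=53.0): dry=0.37, cool=0.82; AND[min(a, b)] → w = 0.37
R2 (z=73.0): moderate=0.20, hot=0.33; AND[min(a, b)] → w = 0.20
R3 (z=69.0): cool=0.82, moist=0.65; AND[min(a, b)] → w = 0.65
R4 (z=25.0): dry=0.37, cool=0.82, ¬dim=1−0.51=0.49; AND[min(a, b)] → w = 0.37
Weighted average = (0.37·53.0 + 0.20·73.0 + 0.65·69.0 + 0.37·25.0) / (0.37 + 0.20 + 0.65 + 0.37)
  = 88.3100 / 1.5900 = 55.541

55.541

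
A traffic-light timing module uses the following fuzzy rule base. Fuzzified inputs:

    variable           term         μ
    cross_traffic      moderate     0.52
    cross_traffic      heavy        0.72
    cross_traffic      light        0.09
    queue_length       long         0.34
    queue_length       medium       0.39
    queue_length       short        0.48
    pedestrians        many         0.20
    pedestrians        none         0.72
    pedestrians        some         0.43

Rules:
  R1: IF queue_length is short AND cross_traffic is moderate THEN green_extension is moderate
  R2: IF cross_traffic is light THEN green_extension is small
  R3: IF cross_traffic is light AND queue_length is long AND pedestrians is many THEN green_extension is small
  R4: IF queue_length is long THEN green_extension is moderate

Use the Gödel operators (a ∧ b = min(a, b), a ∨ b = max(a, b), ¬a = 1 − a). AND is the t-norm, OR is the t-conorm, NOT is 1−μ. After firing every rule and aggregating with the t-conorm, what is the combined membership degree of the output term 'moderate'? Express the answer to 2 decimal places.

0.48

R1: short=0.48, moderate=0.52; AND[min(a, b)] → w = 0.48
R2: light=0.09 → w = 0.09
R3: light=0.09, long=0.34, many=0.20; AND[min(a, b)] → w = 0.09
R4: long=0.34 → w = 0.34
Rules with consequent 'moderate': {R1, R4} → strengths 0.48, 0.34
Aggregate via t-conorm [max(a, b)]: 0.48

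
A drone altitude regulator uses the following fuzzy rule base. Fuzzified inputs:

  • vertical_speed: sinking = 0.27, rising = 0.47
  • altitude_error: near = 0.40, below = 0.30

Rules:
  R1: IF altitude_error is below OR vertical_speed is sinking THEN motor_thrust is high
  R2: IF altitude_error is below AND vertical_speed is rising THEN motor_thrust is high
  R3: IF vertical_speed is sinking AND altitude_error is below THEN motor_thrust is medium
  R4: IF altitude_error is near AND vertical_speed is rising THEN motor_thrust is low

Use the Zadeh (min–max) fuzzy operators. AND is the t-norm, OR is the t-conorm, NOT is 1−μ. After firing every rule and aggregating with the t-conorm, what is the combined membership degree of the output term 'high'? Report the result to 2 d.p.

0.30

R1: below=0.30, sinking=0.27; OR[max(a, b)] → w = 0.30
R2: below=0.30, rising=0.47; AND[min(a, b)] → w = 0.30
R3: sinking=0.27, below=0.30; AND[min(a, b)] → w = 0.27
R4: near=0.40, rising=0.47; AND[min(a, b)] → w = 0.40
Rules with consequent 'high': {R1, R2} → strengths 0.30, 0.30
Aggregate via t-conorm [max(a, b)]: 0.30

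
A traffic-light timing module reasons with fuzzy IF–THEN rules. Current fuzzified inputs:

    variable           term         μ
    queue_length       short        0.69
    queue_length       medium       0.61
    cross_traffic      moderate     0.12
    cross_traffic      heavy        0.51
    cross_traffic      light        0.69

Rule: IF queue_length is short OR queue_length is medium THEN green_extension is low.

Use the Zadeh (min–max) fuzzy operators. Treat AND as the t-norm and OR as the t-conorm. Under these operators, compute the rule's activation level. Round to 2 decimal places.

0.69

firing strength: short=0.69, medium=0.61; OR[max(a, b)] → w = 0.69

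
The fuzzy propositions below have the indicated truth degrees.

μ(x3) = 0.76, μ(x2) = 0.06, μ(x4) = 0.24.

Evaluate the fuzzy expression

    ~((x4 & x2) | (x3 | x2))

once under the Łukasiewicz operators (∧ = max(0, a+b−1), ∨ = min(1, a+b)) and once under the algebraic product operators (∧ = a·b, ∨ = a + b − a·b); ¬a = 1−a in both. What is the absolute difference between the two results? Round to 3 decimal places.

0.042

Under Łukasiewicz:
  x4 & x2 = max(0, a+b−1) on (0.24, 0.06) = 0.00
  x3 | x2 = min(1, a+b) on (0.76, 0.06) = 0.82
  (x4 & x2) | (x3 | x2) = min(1, a+b) on (0.00, 0.82) = 0.82
  ~((x4 & x2) | (x3 | x2)) = 1 − 0.82 = 0.18
  → value = 0.1800
Under algebraic product:
  x4 & x2 = a·b on (0.2400, 0.0600) = 0.0144
  x3 | x2 = a + b − a·b on (0.7600, 0.0600) = 0.7744
  (x4 & x2) | (x3 | x2) = a + b − a·b on (0.0144, 0.7744) = 0.7776
  ~((x4 & x2) | (x3 | x2)) = 1 − 0.7776 = 0.2224
  → value = 0.2224
|0.1800 − 0.2224| = 0.042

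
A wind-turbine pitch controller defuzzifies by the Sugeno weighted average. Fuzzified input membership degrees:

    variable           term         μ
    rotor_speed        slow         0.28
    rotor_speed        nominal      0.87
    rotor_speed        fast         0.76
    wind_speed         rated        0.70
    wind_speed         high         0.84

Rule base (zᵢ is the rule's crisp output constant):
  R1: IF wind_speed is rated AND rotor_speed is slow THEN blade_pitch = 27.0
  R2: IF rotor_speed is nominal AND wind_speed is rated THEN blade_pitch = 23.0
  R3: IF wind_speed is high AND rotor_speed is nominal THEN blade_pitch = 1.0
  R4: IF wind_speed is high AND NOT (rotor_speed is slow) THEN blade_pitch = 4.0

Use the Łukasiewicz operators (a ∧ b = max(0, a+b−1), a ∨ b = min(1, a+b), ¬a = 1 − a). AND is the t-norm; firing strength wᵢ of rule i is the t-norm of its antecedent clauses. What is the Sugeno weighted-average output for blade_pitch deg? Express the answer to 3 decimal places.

8.728

R1 (z=27.0): rated=0.70, slow=0.28; AND[max(0, a+b−1)] → w = 0.00
R2 (z=23.0): nominal=0.87, rated=0.70; AND[max(0, a+b−1)] → w = 0.57
R3 (z=1.0): high=0.84, nominal=0.87; AND[max(0, a+b−1)] → w = 0.71
R4 (z=4.0): high=0.84, ¬slow=1−0.28=0.72; AND[max(0, a+b−1)] → w = 0.56
Weighted average = (0.00·27.0 + 0.57·23.0 + 0.71·1.0 + 0.56·4.0) / (0.00 + 0.57 + 0.71 + 0.56)
  = 16.0600 / 1.8400 = 8.728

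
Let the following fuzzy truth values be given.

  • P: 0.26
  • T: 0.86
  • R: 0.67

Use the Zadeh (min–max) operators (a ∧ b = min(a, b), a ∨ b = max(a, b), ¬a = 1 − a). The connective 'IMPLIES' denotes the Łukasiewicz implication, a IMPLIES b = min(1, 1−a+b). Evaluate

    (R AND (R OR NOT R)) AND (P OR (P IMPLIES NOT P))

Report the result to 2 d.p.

0.67

NOT R = 1 − 0.67 = 0.33
R OR NOT R = max(a, b) on (0.67, 0.33) = 0.67
R AND (R OR NOT R) = min(a, b) on (0.67, 0.67) = 0.67
NOT P = 1 − 0.26 = 0.74
P IMPLIES NOT P  [Łukasiewicz: min(1, 1−a+b)] with a=0.26, b=0.74 → 1.00
P OR (P IMPLIES NOT P) = max(a, b) on (0.26, 1.00) = 1.00
(R AND (R OR NOT R)) AND (P OR (P IMPLIES NOT P)) = min(a, b) on (0.67, 1.00) = 0.67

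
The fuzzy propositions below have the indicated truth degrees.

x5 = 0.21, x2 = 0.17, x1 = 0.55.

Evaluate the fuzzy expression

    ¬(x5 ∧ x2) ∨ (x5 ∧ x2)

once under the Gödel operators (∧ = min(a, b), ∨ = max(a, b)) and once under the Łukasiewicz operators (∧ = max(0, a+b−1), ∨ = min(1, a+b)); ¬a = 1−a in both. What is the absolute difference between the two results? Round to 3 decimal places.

Under Gödel:
  x5 ∧ x2 = min(a, b) on (0.21, 0.17) = 0.17
  ¬(x5 ∧ x2) = 1 − 0.17 = 0.83
  x5 ∧ x2 = min(a, b) on (0.21, 0.17) = 0.17
  ¬(x5 ∧ x2) ∨ (x5 ∧ x2) = max(a, b) on (0.83, 0.17) = 0.83
  → value = 0.8300
Under Łukasiewicz:
  x5 ∧ x2 = max(0, a+b−1) on (0.21, 0.17) = 0.00
  ¬(x5 ∧ x2) = 1 − 0.00 = 1.00
  x5 ∧ x2 = max(0, a+b−1) on (0.21, 0.17) = 0.00
  ¬(x5 ∧ x2) ∨ (x5 ∧ x2) = min(1, a+b) on (1.00, 0.00) = 1.00
  → value = 1.0000
|0.8300 − 1.0000| = 0.170

0.170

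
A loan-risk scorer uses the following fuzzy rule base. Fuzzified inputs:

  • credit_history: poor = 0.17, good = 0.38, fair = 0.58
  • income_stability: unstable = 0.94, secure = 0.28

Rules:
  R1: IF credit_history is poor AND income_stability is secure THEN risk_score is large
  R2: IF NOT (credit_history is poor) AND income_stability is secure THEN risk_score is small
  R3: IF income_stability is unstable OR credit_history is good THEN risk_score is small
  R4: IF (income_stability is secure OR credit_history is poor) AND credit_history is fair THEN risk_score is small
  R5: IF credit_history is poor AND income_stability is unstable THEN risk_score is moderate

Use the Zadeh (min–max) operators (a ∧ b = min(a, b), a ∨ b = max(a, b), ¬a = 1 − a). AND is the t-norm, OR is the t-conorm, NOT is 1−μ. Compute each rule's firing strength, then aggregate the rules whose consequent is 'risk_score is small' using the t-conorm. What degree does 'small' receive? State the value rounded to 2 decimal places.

R1: poor=0.17, secure=0.28; AND[min(a, b)] → w = 0.17
R2: ¬poor=1−0.17=0.83, secure=0.28; AND[min(a, b)] → w = 0.28
R3: unstable=0.94, good=0.38; OR[max(a, b)] → w = 0.94
R4: (secure=0.28 OR poor=0.17) = 0.28; AND[min(a, b)] with fair=0.58 → w = 0.28
R5: poor=0.17, unstable=0.94; AND[min(a, b)] → w = 0.17
Rules with consequent 'small': {R2, R3, R4} → strengths 0.28, 0.94, 0.28
Aggregate via t-conorm [max(a, b)]: 0.94

0.94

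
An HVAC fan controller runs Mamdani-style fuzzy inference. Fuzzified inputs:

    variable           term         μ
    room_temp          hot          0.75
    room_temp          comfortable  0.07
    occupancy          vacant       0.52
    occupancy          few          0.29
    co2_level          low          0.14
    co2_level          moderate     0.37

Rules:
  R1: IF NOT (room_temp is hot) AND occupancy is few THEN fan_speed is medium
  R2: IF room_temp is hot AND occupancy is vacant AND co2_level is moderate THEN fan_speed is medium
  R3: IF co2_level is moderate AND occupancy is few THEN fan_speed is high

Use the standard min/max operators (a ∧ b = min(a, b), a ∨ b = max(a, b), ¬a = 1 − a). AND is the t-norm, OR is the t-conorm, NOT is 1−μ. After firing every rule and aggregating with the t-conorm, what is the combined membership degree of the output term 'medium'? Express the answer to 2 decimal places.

R1: ¬hot=1−0.75=0.25, few=0.29; AND[min(a, b)] → w = 0.25
R2: hot=0.75, vacant=0.52, moderate=0.37; AND[min(a, b)] → w = 0.37
R3: moderate=0.37, few=0.29; AND[min(a, b)] → w = 0.29
Rules with consequent 'medium': {R1, R2} → strengths 0.25, 0.37
Aggregate via t-conorm [max(a, b)]: 0.37

0.37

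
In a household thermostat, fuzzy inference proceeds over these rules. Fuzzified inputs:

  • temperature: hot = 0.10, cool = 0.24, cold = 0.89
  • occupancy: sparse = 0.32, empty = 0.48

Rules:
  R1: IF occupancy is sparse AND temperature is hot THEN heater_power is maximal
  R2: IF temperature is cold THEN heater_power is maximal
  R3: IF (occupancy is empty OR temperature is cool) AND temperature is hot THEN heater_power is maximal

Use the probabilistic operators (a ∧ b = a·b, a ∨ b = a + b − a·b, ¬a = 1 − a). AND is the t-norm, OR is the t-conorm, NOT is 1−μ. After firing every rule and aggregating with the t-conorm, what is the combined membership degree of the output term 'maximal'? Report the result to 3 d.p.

R1: sparse=0.32, hot=0.10; AND[a·b] → w = 0.0320
R2: cold=0.89 → w = 0.8900
R3: (empty=0.48 OR cool=0.24) = 0.6048; AND[a·b] with hot=0.10 → w = 0.0605
Rules with consequent 'maximal': {R1, R2, R3} → strengths 0.0320, 0.8900, 0.0605
Aggregate via t-conorm [a + b − a·b]: 0.9000

0.900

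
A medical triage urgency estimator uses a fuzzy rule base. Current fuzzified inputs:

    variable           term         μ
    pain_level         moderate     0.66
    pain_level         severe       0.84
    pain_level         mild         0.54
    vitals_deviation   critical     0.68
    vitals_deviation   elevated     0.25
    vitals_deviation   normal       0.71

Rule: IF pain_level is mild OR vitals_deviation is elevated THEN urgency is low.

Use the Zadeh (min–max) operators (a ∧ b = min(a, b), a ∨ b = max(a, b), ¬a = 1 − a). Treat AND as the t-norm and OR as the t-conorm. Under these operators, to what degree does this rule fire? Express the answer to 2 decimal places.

0.54

firing strength: mild=0.54, elevated=0.25; OR[max(a, b)] → w = 0.54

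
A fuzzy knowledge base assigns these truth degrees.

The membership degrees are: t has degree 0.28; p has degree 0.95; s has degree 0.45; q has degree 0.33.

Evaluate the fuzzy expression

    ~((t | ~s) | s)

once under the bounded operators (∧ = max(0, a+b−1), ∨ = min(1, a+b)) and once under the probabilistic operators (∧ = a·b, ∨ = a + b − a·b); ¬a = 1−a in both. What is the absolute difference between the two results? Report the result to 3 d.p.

0.178

Under bounded:
  ~s = 1 − 0.45 = 0.55
  t | ~s = min(1, a+b) on (0.28, 0.55) = 0.83
  (t | ~s) | s = min(1, a+b) on (0.83, 0.45) = 1.00
  ~((t | ~s) | s) = 1 − 1.00 = 0.00
  → value = 0.0000
Under probabilistic:
  ~s = 1 − 0.4500 = 0.5500
  t | ~s = a + b − a·b on (0.2800, 0.5500) = 0.6760
  (t | ~s) | s = a + b − a·b on (0.6760, 0.4500) = 0.8218
  ~((t | ~s) | s) = 1 − 0.8218 = 0.1782
  → value = 0.1782
|0.0000 − 0.1782| = 0.178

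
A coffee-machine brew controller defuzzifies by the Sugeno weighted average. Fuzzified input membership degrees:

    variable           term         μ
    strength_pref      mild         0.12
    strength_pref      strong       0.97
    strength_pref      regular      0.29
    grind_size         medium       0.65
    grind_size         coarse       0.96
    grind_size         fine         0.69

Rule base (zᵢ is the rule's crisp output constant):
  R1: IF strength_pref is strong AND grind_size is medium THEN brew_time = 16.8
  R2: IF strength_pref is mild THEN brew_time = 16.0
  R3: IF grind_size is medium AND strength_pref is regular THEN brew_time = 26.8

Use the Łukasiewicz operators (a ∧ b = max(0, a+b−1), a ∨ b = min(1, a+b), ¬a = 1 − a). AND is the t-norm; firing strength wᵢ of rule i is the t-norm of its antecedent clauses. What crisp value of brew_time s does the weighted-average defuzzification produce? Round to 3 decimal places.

R1 (z=16.8): strong=0.97, medium=0.65; AND[max(0, a+b−1)] → w = 0.62
R2 (z=16.0): mild=0.12 → w = 0.12
R3 (z=26.8): medium=0.65, regular=0.29; AND[max(0, a+b−1)] → w = 0.00
Weighted average = (0.62·16.8 + 0.12·16.0 + 0.00·26.8) / (0.62 + 0.12 + 0.00)
  = 12.3360 / 0.7400 = 16.670

16.670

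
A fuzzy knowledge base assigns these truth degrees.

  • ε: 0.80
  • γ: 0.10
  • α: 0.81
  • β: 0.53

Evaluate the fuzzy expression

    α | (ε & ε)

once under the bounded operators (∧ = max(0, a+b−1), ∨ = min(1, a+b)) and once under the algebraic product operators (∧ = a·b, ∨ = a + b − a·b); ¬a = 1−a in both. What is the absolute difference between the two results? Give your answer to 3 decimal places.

0.068

Under bounded:
  ε & ε = max(0, a+b−1) on (0.80, 0.80) = 0.60
  α | (ε & ε) = min(1, a+b) on (0.81, 0.60) = 1.00
  → value = 1.0000
Under algebraic product:
  ε & ε = a·b on (0.8000, 0.8000) = 0.6400
  α | (ε & ε) = a + b − a·b on (0.8100, 0.6400) = 0.9316
  → value = 0.9316
|1.0000 − 0.9316| = 0.068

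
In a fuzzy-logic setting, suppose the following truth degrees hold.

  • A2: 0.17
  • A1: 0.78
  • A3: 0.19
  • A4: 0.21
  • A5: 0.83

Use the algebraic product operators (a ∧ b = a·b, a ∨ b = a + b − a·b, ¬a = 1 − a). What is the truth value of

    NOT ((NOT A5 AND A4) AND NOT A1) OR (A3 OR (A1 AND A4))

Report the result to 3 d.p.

NOT A5 = 1 − 0.8300 = 0.1700
NOT A5 AND A4 = a·b on (0.1700, 0.2100) = 0.0357
NOT A1 = 1 − 0.7800 = 0.2200
(NOT A5 AND A4) AND NOT A1 = a·b on (0.0357, 0.2200) = 0.0079
NOT ((NOT A5 AND A4) AND NOT A1) = 1 − 0.0079 = 0.9921
A1 AND A4 = a·b on (0.7800, 0.2100) = 0.1638
A3 OR (A1 AND A4) = a + b − a·b on (0.1900, 0.1638) = 0.3227
NOT ((NOT A5 AND A4) AND NOT A1) OR (A3 OR (A1 AND A4)) = a + b − a·b on (0.9921, 0.3227) = 0.9947

0.995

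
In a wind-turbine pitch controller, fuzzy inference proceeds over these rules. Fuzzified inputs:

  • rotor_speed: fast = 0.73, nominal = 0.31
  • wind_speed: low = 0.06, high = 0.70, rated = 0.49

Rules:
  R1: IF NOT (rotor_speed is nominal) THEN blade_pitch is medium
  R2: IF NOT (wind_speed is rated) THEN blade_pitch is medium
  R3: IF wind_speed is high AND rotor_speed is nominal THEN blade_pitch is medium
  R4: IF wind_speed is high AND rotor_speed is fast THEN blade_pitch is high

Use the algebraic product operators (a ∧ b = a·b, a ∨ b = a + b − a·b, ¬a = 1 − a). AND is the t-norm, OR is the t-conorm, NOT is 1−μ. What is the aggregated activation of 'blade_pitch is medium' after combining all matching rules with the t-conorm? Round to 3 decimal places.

R1: ¬nominal=1−0.31=0.69 → w = 0.6900
R2: ¬rated=1−0.49=0.51 → w = 0.5100
R3: high=0.70, nominal=0.31; AND[a·b] → w = 0.2170
R4: high=0.70, fast=0.73; AND[a·b] → w = 0.5110
Rules with consequent 'medium': {R1, R2, R3} → strengths 0.6900, 0.5100, 0.2170
Aggregate via t-conorm [a + b − a·b]: 0.8811

0.881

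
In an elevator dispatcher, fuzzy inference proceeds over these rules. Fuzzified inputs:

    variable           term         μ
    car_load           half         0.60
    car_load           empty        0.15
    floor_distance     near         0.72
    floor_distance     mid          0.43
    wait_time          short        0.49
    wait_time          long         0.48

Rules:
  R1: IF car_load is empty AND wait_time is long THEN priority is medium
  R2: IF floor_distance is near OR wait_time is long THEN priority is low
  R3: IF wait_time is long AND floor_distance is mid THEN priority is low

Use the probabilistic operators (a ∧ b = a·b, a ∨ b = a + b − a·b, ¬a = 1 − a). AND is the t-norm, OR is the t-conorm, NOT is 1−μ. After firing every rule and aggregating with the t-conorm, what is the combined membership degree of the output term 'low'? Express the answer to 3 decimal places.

0.884

R1: empty=0.15, long=0.48; AND[a·b] → w = 0.0720
R2: near=0.72, long=0.48; OR[a + b − a·b] → w = 0.8544
R3: long=0.48, mid=0.43; AND[a·b] → w = 0.2064
Rules with consequent 'low': {R2, R3} → strengths 0.8544, 0.2064
Aggregate via t-conorm [a + b − a·b]: 0.8845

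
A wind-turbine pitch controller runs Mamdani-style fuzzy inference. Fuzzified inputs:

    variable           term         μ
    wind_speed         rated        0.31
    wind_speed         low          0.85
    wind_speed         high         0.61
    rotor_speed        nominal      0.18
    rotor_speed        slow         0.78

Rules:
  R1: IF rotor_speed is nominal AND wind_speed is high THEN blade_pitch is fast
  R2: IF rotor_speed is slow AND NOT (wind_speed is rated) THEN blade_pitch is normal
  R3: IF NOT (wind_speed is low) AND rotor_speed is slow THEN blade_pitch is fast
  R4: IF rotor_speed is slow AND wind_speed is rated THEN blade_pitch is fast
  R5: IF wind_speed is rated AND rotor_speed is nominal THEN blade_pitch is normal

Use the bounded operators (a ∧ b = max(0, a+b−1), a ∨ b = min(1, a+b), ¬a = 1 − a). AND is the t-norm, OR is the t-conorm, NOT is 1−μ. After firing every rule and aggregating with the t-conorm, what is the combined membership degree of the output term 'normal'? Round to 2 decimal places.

0.47

R1: nominal=0.18, high=0.61; AND[max(0, a+b−1)] → w = 0.00
R2: slow=0.78, ¬rated=1−0.31=0.69; AND[max(0, a+b−1)] → w = 0.47
R3: ¬low=1−0.85=0.15, slow=0.78; AND[max(0, a+b−1)] → w = 0.00
R4: slow=0.78, rated=0.31; AND[max(0, a+b−1)] → w = 0.09
R5: rated=0.31, nominal=0.18; AND[max(0, a+b−1)] → w = 0.00
Rules with consequent 'normal': {R2, R5} → strengths 0.47, 0.00
Aggregate via t-conorm [min(1, a+b)]: 0.47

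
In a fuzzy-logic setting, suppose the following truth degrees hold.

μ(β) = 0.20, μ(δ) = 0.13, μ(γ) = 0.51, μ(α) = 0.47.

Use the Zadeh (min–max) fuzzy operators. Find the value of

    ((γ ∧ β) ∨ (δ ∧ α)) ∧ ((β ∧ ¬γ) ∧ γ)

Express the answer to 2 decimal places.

γ ∧ β = min(a, b) on (0.51, 0.20) = 0.20
δ ∧ α = min(a, b) on (0.13, 0.47) = 0.13
(γ ∧ β) ∨ (δ ∧ α) = max(a, b) on (0.20, 0.13) = 0.20
¬γ = 1 − 0.51 = 0.49
β ∧ ¬γ = min(a, b) on (0.20, 0.49) = 0.20
(β ∧ ¬γ) ∧ γ = min(a, b) on (0.20, 0.51) = 0.20
((γ ∧ β) ∨ (δ ∧ α)) ∧ ((β ∧ ¬γ) ∧ γ) = min(a, b) on (0.20, 0.20) = 0.20

0.20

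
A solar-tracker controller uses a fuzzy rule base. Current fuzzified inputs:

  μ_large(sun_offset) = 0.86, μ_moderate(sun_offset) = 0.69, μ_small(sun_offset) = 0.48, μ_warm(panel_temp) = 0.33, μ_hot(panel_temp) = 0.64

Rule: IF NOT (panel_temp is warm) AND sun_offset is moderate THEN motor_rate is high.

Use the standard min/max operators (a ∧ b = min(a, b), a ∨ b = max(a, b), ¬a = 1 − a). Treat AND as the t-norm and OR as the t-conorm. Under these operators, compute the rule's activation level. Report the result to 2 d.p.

firing strength: ¬warm=1−0.33=0.67, moderate=0.69; AND[min(a, b)] → w = 0.67

0.67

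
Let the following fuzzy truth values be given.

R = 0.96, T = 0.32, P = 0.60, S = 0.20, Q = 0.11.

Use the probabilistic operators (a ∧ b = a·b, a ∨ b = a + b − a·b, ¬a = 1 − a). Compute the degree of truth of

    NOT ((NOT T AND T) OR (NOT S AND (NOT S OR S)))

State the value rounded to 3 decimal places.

NOT T = 1 − 0.3200 = 0.6800
NOT T AND T = a·b on (0.6800, 0.3200) = 0.2176
NOT S = 1 − 0.2000 = 0.8000
NOT S = 1 − 0.2000 = 0.8000
NOT S OR S = a + b − a·b on (0.8000, 0.2000) = 0.8400
NOT S AND (NOT S OR S) = a·b on (0.8000, 0.8400) = 0.6720
(NOT T AND T) OR (NOT S AND (NOT S OR S)) = a + b − a·b on (0.2176, 0.6720) = 0.7434
NOT ((NOT T AND T) OR (NOT S AND (NOT S OR S))) = 1 − 0.7434 = 0.2566

0.257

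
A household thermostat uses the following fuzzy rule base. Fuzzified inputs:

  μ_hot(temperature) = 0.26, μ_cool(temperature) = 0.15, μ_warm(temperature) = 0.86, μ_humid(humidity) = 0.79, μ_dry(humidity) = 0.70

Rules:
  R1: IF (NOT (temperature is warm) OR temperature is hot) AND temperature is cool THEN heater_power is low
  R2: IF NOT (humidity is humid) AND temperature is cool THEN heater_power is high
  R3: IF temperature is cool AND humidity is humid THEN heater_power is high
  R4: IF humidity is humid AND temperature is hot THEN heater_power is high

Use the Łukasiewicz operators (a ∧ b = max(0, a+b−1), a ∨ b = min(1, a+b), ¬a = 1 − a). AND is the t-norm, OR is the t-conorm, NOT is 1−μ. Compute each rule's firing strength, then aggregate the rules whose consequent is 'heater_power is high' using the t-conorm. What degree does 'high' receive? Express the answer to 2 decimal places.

R1: (¬warm=1−0.86=0.14 OR hot=0.26) = 0.40; AND[max(0, a+b−1)] with cool=0.15 → w = 0.00
R2: ¬humid=1−0.79=0.21, cool=0.15; AND[max(0, a+b−1)] → w = 0.00
R3: cool=0.15, humid=0.79; AND[max(0, a+b−1)] → w = 0.00
R4: humid=0.79, hot=0.26; AND[max(0, a+b−1)] → w = 0.05
Rules with consequent 'high': {R2, R3, R4} → strengths 0.00, 0.00, 0.05
Aggregate via t-conorm [min(1, a+b)]: 0.05

0.05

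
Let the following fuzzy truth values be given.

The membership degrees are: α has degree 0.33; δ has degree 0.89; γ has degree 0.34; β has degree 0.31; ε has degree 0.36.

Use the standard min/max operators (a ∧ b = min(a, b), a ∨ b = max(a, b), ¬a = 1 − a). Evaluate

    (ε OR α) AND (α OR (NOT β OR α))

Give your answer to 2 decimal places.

ε OR α = max(a, b) on (0.36, 0.33) = 0.36
NOT β = 1 − 0.31 = 0.69
NOT β OR α = max(a, b) on (0.69, 0.33) = 0.69
α OR (NOT β OR α) = max(a, b) on (0.33, 0.69) = 0.69
(ε OR α) AND (α OR (NOT β OR α)) = min(a, b) on (0.36, 0.69) = 0.36

0.36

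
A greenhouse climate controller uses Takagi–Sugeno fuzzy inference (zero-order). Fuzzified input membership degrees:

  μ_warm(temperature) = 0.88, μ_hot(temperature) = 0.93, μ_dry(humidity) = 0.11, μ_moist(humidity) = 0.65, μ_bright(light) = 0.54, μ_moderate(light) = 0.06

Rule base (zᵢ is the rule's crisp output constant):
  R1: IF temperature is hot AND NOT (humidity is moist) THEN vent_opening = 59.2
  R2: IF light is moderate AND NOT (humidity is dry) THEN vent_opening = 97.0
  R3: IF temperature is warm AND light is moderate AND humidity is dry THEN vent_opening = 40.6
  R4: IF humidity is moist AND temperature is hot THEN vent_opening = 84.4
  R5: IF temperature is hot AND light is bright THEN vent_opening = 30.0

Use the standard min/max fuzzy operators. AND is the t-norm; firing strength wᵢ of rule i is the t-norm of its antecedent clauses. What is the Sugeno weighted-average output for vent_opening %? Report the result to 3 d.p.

60.263

R1 (z=59.2): hot=0.93, ¬moist=1−0.65=0.35; AND[min(a, b)] → w = 0.35
R2 (z=97.0): moderate=0.06, ¬dry=1−0.11=0.89; AND[min(a, b)] → w = 0.06
R3 (z=40.6): warm=0.88, moderate=0.06, dry=0.11; AND[min(a, b)] → w = 0.06
R4 (z=84.4): moist=0.65, hot=0.93; AND[min(a, b)] → w = 0.65
R5 (z=30.0): hot=0.93, bright=0.54; AND[min(a, b)] → w = 0.54
Weighted average = (0.35·59.2 + 0.06·97.0 + 0.06·40.6 + 0.65·84.4 + 0.54·30.0) / (0.35 + 0.06 + 0.06 + 0.65 + 0.54)
  = 100.0360 / 1.6600 = 60.263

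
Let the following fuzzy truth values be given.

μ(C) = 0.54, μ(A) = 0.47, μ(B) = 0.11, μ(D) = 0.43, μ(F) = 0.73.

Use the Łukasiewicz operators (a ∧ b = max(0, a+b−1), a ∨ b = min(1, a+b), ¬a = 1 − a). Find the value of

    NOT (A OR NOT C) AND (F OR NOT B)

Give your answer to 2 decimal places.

0.07

NOT C = 1 − 0.54 = 0.46
A OR NOT C = min(1, a+b) on (0.47, 0.46) = 0.93
NOT (A OR NOT C) = 1 − 0.93 = 0.07
NOT B = 1 − 0.11 = 0.89
F OR NOT B = min(1, a+b) on (0.73, 0.89) = 1.00
NOT (A OR NOT C) AND (F OR NOT B) = max(0, a+b−1) on (0.07, 1.00) = 0.07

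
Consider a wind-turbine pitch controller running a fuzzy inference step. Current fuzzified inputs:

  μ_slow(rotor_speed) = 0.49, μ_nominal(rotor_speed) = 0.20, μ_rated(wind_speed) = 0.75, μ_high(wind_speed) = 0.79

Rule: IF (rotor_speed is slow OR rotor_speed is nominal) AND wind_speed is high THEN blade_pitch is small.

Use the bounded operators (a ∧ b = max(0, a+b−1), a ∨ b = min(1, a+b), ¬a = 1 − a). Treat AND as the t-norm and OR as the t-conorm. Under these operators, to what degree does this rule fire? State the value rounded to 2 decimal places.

firing strength: (slow=0.49 OR nominal=0.20) = 0.69; AND[max(0, a+b−1)] with high=0.79 → w = 0.48

0.48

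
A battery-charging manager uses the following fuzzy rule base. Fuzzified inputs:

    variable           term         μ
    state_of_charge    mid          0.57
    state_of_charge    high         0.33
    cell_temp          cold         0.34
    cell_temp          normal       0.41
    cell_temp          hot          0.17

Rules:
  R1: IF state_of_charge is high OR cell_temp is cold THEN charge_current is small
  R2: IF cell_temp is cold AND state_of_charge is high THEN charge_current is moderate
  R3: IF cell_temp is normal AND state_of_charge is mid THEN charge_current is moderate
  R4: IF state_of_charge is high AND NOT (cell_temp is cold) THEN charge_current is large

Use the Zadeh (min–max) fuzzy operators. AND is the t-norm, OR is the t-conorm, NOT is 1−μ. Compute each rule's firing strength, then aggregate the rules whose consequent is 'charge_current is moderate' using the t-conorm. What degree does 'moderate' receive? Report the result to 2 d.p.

R1: high=0.33, cold=0.34; OR[max(a, b)] → w = 0.34
R2: cold=0.34, high=0.33; AND[min(a, b)] → w = 0.33
R3: normal=0.41, mid=0.57; AND[min(a, b)] → w = 0.41
R4: high=0.33, ¬cold=1−0.34=0.66; AND[min(a, b)] → w = 0.33
Rules with consequent 'moderate': {R2, R3} → strengths 0.33, 0.41
Aggregate via t-conorm [max(a, b)]: 0.41

0.41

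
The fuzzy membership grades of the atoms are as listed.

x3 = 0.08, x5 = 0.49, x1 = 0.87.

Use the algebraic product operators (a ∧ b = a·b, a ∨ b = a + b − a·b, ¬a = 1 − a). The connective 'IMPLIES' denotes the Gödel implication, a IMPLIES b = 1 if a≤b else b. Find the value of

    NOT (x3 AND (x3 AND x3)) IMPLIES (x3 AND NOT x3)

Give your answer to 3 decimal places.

0.074

x3 AND x3 = a·b on (0.0800, 0.0800) = 0.0064
x3 AND (x3 AND x3) = a·b on (0.0800, 0.0064) = 0.0005
NOT (x3 AND (x3 AND x3)) = 1 − 0.0005 = 0.9995
NOT x3 = 1 − 0.0800 = 0.9200
x3 AND NOT x3 = a·b on (0.0800, 0.9200) = 0.0736
NOT (x3 AND (x3 AND x3)) IMPLIES (x3 AND NOT x3)  [Gödel: 1 if a≤b else b] with a=0.9995, b=0.0736 → 0.0736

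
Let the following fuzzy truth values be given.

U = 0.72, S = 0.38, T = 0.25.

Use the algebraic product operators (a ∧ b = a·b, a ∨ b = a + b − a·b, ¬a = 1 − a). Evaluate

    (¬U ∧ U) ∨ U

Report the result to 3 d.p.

¬U = 1 − 0.7200 = 0.2800
¬U ∧ U = a·b on (0.2800, 0.7200) = 0.2016
(¬U ∧ U) ∨ U = a + b − a·b on (0.2016, 0.7200) = 0.7764

0.776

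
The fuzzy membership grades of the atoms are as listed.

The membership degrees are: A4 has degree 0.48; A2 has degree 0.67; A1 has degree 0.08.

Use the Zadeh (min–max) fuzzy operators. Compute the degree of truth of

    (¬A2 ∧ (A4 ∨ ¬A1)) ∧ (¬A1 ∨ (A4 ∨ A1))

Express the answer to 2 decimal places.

0.33

¬A2 = 1 − 0.67 = 0.33
¬A1 = 1 − 0.08 = 0.92
A4 ∨ ¬A1 = max(a, b) on (0.48, 0.92) = 0.92
¬A2 ∧ (A4 ∨ ¬A1) = min(a, b) on (0.33, 0.92) = 0.33
¬A1 = 1 − 0.08 = 0.92
A4 ∨ A1 = max(a, b) on (0.48, 0.08) = 0.48
¬A1 ∨ (A4 ∨ A1) = max(a, b) on (0.92, 0.48) = 0.92
(¬A2 ∧ (A4 ∨ ¬A1)) ∧ (¬A1 ∨ (A4 ∨ A1)) = min(a, b) on (0.33, 0.92) = 0.33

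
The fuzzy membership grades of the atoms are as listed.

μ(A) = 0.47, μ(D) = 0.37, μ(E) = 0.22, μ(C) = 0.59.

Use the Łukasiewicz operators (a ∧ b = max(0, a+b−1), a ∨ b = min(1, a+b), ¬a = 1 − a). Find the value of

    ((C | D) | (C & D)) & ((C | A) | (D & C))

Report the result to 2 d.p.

0.96

C | D = min(1, a+b) on (0.59, 0.37) = 0.96
C & D = max(0, a+b−1) on (0.59, 0.37) = 0.00
(C | D) | (C & D) = min(1, a+b) on (0.96, 0.00) = 0.96
C | A = min(1, a+b) on (0.59, 0.47) = 1.00
D & C = max(0, a+b−1) on (0.37, 0.59) = 0.00
(C | A) | (D & C) = min(1, a+b) on (1.00, 0.00) = 1.00
((C | D) | (C & D)) & ((C | A) | (D & C)) = max(0, a+b−1) on (0.96, 1.00) = 0.96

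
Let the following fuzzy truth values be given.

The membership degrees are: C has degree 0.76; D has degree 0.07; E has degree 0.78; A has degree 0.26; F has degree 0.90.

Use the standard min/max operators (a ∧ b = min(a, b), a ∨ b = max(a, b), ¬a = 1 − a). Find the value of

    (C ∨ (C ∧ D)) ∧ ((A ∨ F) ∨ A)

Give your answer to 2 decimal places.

0.76

C ∧ D = min(a, b) on (0.76, 0.07) = 0.07
C ∨ (C ∧ D) = max(a, b) on (0.76, 0.07) = 0.76
A ∨ F = max(a, b) on (0.26, 0.90) = 0.90
(A ∨ F) ∨ A = max(a, b) on (0.90, 0.26) = 0.90
(C ∨ (C ∧ D)) ∧ ((A ∨ F) ∨ A) = min(a, b) on (0.76, 0.90) = 0.76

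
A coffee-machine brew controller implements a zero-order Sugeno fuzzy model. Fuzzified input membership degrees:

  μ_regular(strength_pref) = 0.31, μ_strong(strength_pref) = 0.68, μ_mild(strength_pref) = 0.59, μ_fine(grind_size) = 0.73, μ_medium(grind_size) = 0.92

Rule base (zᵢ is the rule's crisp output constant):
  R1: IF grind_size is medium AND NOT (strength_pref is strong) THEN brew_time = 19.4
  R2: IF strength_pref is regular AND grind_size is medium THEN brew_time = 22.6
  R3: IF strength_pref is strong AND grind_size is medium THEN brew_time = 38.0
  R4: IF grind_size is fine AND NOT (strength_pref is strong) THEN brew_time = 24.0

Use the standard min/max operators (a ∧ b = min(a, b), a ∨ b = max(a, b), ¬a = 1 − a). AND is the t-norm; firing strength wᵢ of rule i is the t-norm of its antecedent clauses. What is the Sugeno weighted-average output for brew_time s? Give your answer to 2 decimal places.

R1 (z=19.4): medium=0.92, ¬strong=1−0.68=0.32; AND[min(a, b)] → w = 0.32
R2 (z=22.6): regular=0.31, medium=0.92; AND[min(a, b)] → w = 0.31
R3 (z=38.0): strong=0.68, medium=0.92; AND[min(a, b)] → w = 0.68
R4 (z=24.0): fine=0.73, ¬strong=1−0.68=0.32; AND[min(a, b)] → w = 0.32
Weighted average = (0.32·19.4 + 0.31·22.6 + 0.68·38.0 + 0.32·24.0) / (0.32 + 0.31 + 0.68 + 0.32)
  = 46.7340 / 1.6300 = 28.67

28.67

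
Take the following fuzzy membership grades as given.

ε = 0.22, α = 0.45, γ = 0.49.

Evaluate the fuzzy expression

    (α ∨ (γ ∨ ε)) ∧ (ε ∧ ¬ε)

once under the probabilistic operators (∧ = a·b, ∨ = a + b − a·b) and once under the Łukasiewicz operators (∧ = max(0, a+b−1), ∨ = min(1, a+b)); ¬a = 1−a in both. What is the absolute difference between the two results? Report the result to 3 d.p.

Under probabilistic:
  γ ∨ ε = a + b − a·b on (0.4900, 0.2200) = 0.6022
  α ∨ (γ ∨ ε) = a + b − a·b on (0.4500, 0.6022) = 0.7812
  ¬ε = 1 − 0.2200 = 0.7800
  ε ∧ ¬ε = a·b on (0.2200, 0.7800) = 0.1716
  (α ∨ (γ ∨ ε)) ∧ (ε ∧ ¬ε) = a·b on (0.7812, 0.1716) = 0.1341
  → value = 0.1341
Under Łukasiewicz:
  γ ∨ ε = min(1, a+b) on (0.49, 0.22) = 0.71
  α ∨ (γ ∨ ε) = min(1, a+b) on (0.45, 0.71) = 1.00
  ¬ε = 1 − 0.22 = 0.78
  ε ∧ ¬ε = max(0, a+b−1) on (0.22, 0.78) = 0.00
  (α ∨ (γ ∨ ε)) ∧ (ε ∧ ¬ε) = max(0, a+b−1) on (1.00, 0.00) = 0.00
  → value = 0.0000
|0.1341 − 0.0000| = 0.134

0.134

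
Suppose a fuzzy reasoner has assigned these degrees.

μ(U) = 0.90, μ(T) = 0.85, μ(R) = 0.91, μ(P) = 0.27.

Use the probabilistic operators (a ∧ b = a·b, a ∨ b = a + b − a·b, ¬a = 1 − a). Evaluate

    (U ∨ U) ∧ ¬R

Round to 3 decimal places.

0.089

U ∨ U = a + b − a·b on (0.9000, 0.9000) = 0.9900
¬R = 1 − 0.9100 = 0.0900
(U ∨ U) ∧ ¬R = a·b on (0.9900, 0.0900) = 0.0891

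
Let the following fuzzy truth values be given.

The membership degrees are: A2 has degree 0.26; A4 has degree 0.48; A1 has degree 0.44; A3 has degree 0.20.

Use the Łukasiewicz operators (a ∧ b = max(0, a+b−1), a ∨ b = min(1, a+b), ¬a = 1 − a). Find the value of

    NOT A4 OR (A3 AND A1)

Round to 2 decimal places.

0.52

NOT A4 = 1 − 0.48 = 0.52
A3 AND A1 = max(0, a+b−1) on (0.20, 0.44) = 0.00
NOT A4 OR (A3 AND A1) = min(1, a+b) on (0.52, 0.00) = 0.52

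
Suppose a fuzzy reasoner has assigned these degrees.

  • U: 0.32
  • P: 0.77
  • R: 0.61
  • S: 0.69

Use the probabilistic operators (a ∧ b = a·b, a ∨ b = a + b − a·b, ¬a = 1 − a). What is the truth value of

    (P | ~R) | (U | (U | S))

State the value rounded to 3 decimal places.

~R = 1 − 0.6100 = 0.3900
P | ~R = a + b − a·b on (0.7700, 0.3900) = 0.8597
U | S = a + b − a·b on (0.3200, 0.6900) = 0.7892
U | (U | S) = a + b − a·b on (0.3200, 0.7892) = 0.8567
(P | ~R) | (U | (U | S)) = a + b − a·b on (0.8597, 0.8567) = 0.9799

0.980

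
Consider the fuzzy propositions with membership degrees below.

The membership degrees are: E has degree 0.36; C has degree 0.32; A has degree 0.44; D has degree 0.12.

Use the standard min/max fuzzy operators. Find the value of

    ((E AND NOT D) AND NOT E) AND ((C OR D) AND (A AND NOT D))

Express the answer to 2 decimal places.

NOT D = 1 − 0.12 = 0.88
E AND NOT D = min(a, b) on (0.36, 0.88) = 0.36
NOT E = 1 − 0.36 = 0.64
(E AND NOT D) AND NOT E = min(a, b) on (0.36, 0.64) = 0.36
C OR D = max(a, b) on (0.32, 0.12) = 0.32
NOT D = 1 − 0.12 = 0.88
A AND NOT D = min(a, b) on (0.44, 0.88) = 0.44
(C OR D) AND (A AND NOT D) = min(a, b) on (0.32, 0.44) = 0.32
((E AND NOT D) AND NOT E) AND ((C OR D) AND (A AND NOT D)) = min(a, b) on (0.36, 0.32) = 0.32

0.32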